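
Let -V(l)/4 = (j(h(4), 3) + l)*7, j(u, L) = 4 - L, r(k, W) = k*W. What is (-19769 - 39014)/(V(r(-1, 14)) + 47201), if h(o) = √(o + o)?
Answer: -58783/47565 ≈ -1.2358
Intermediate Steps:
r(k, W) = W*k
h(o) = √2*√o (h(o) = √(2*o) = √2*√o)
V(l) = -28 - 28*l (V(l) = -4*((4 - 1*3) + l)*7 = -4*((4 - 3) + l)*7 = -4*(1 + l)*7 = -4*(7 + 7*l) = -28 - 28*l)
(-19769 - 39014)/(V(r(-1, 14)) + 47201) = (-19769 - 39014)/((-28 - 392*(-1)) + 47201) = -58783/((-28 - 28*(-14)) + 47201) = -58783/((-28 + 392) + 47201) = -58783/(364 + 47201) = -58783/47565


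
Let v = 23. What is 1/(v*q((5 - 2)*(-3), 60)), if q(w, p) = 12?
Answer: 1/276 ≈ 0.0036232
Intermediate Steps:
1/(v*q((5 - 2)*(-3), 60)) = 1/(23*12) = 1/276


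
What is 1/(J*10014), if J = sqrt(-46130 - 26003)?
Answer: -I*sqrt(72133)/722339862 ≈ -3.7181e-7*I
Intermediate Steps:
J = I*sqrt(72133) (J = sqrt(-72133) = I*sqrt(72133) ≈ 268.58*I)
1/(J*10014) = 1/((I*sqrt(72133))*10014) = -I*sqrt(72133)/72133*(1/10014) = -I*sqrt(72133)/722339862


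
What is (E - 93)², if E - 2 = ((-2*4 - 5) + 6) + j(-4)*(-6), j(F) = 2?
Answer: 12100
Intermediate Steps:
E = -17 (E = 2 + (((-2*4 - 5) + 6) + 2*(-6)) = 2 + (((-8 - 5) + 6) - 12) = 2 + ((-13 + 6) - 12) = 2 + (-7 - 12) = 2 - 19 = -17)
(E - 93)² = (-17 - 93)² = (-110)² = 12100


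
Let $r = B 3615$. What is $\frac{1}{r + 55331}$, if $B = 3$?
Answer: $\frac{1}{66176} \approx 1.5111 \cdot 10^{-5}$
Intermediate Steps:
$r = 10845$ ($r = 3 \cdot 3615 = 10845$)
$\frac{1}{r + 55331} = \frac{1}{10845 + 55331} = \frac{1}{66176}$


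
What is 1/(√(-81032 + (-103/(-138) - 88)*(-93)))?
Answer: -I*√17143694/1118067 ≈ -0.0037033*I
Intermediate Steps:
1/(√(-81032 + (-103/(-138) - 88)*(-93))) = 1/(√(-81032 + (-103*(-1/138) - 88)*(-93))) = 1/(√(-81032 + (103/138 - 88)*(-93))) = 1/(√(-81032 - 12041/138*(-93))) = 1/(√(-81032 + 373271/46)) = 1/(√(-3354201/46)) = 1/(3*I*√17143694/46) = -I*√17143694/1118067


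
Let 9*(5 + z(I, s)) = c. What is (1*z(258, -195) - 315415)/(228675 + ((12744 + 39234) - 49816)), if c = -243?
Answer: -315447/230837 ≈ -1.3665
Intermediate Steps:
z(I, s) = -32 (z(I, s) = -5 + (1/9)*(-243) = -5 - 27 = -32)
(1*z(258, -195) - 315415)/(228675 + ((12744 + 39234) - 49816)) = (1*(-32) - 315415)/(228675 + ((12744 + 39234) - 49816)) = (-32 - 315415)/(228675 + (51978 - 49816)) = -315447/(228675 + 2162) = -315447/230837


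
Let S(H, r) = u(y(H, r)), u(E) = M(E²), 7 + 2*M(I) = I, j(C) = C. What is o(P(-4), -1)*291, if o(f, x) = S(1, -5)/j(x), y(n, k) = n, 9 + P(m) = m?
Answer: 873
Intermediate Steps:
P(m) = -9 + m
M(I) = -7/2 + I/2
u(E) = -7/2 + E²/2
S(H, r) = -7/2 + H²/2
o(f, x) = -3/x (o(f, x) = (-7/2 + (½)*1²)/x = (-7/2 + (½)*1)/x = (-7/2 + ½)/x = -3/x)
o(P(-4), -1)*291 = -3/(-1)*291 = -3*(-1)*291 = 3*291 = 873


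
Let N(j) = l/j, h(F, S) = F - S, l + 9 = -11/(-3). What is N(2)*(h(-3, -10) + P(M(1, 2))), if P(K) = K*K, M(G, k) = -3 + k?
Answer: -64/3 ≈ -21.333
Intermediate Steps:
l = -16/3 (l = -9 - 11/(-3) = -9 - 11*(-⅓) = -9 + 11/3 = -16/3 ≈ -5.3333)
P(K) = K²
N(j) = -16/(3*j)
N(2)*(h(-3, -10) + P(M(1, 2))) = (-16/3/2)*((-3 - 1*(-10)) + (-3 + 2)²) = (-16/3*½)*((-3 + 10) + (-1)²) = -8*(7 + 1)/3 = -8/3*8 = -64/3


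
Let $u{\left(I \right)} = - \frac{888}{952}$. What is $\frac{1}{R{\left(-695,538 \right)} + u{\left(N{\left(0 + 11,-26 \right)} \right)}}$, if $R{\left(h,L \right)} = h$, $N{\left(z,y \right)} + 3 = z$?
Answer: $- \frac{119}{82816} \approx -0.0014369$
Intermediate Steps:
$N{\left(z,y \right)} = -3 + z$
$u{\left(I \right)} = - \frac{111}{119}$ ($u{\left(I \right)} = \left(-888\right) \frac{1}{952} = - \frac{111}{119}$)
$\frac{1}{R{\left(-695,538 \right)} + u{\left(N{\left(0 + 11,-26 \right)} \right)}} = \frac{1}{-695 - \frac{111}{119}} = \frac{1}{- \frac{82816}{119}} = - \frac{119}{82816}$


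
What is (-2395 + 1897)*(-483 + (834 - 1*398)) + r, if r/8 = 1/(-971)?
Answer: 22727218/971 ≈ 23406.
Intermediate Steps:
r = -8/971 (r = 8/(-971) = 8*(-1/971) = -8/971 ≈ -0.0082389)
(-2395 + 1897)*(-483 + (834 - 1*398)) + r = (-2395 + 1897)*(-483 + (834 - 1*398)) - 8/971 = -498*(-483 + (834 - 398)) - 8/971 = -498*(-483 + 436) - 8/971 = -498*(-47) - 8/971 = 23406 - 8/971 = 22727218/971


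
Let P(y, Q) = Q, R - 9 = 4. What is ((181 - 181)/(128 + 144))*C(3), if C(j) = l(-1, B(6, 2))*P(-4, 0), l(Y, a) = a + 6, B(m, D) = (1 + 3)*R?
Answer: 0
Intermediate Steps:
R = 13 (R = 9 + 4 = 13)
B(m, D) = 52 (B(m, D) = (1 + 3)*13 = 4*13 = 52)
l(Y, a) = 6 + a
C(j) = 0 (C(j) = (6 + 52)*0 = 58*0 = 0)
((181 - 181)/(128 + 144))*C(3) = ((181 - 181)/(128 + 144))*0 = (0/272)*0 = (0*(1/272))*0 = 0*0 = 0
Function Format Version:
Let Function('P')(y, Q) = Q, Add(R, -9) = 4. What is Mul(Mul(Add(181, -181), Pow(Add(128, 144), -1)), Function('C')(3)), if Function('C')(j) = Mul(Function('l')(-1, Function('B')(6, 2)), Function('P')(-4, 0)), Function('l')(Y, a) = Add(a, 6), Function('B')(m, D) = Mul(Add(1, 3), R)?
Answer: 0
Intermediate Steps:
R = 13 (R = Add(9, 4) = 13)
Function('B')(m, D) = 52 (Function('B')(m, D) = Mul(Add(1, 3), 13) = Mul(4, 13) = 52)
Function('l')(Y, a) = Add(6, a)
Function('C')(j) = 0 (Function('C')(j) = Mul(Add(6, 52), 0) = Mul(58, 0) = 0)
Mul(Mul(Add(181, -181), Pow(Add(128, 144), -1)), Function('C')(3)) = Mul(Mul(Add(181, -181), Pow(Add(128, 144), -1)), 0) = Mul(Mul(0, Pow(272, -1)), 0) = Mul(Mul(0, Rational(1, 272)), 0) = Mul(0, 0) = 0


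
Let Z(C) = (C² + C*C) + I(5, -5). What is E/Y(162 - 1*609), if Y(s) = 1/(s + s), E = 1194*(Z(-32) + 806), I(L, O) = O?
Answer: -3041125164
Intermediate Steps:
Z(C) = -5 + 2*C² (Z(C) = (C² + C*C) - 5 = (C² + C²) - 5 = 2*C² - 5 = -5 + 2*C²)
E = 3401706 (E = 1194*((-5 + 2*(-32)²) + 806) = 1194*((-5 + 2*1024) + 806) = 1194*((-5 + 2048) + 806) = 1194*(2043 + 806) = 1194*2849 = 3401706)
Y(s) = 1/(2*s)
E/Y(162 - 1*609) = 3401706/((1/(2*(162 - 1*609)))) = 3401706/((1/(2*(162 - 609)))) = 3401706/(((½)/(-447))) = 3401706/(((½)*(-1/447))) = 3401706/(-1/894) = 3401706*(-894) = -3041125164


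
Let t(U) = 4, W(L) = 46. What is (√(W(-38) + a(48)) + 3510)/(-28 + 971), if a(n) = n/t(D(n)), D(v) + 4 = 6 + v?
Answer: 3510/943 + √58/943 ≈ 3.7302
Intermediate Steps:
D(v) = 2 + v (D(v) = -4 + (6 + v) = 2 + v)
a(n) = n/4
(√(W(-38) + a(48)) + 3510)/(-28 + 971) = (√(46 + (¼)*48) + 3510)/(-28 + 971) = (√(46 + 12) + 3510)/943 = (√58 + 3510)*(1/943) = (3510 + √58)*(1/943) = 3510/943 + √58/943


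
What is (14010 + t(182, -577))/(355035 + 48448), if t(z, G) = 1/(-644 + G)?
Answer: 17106209/492652743 ≈ 0.034723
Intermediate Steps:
(14010 + t(182, -577))/(355035 + 48448) = (14010 + 1/(-644 - 577))/(355035 + 48448) = (14010 + 1/(-1221))/403483 = (14010 - 1/1221)*(1/403483) = (17106209/1221)*(1/403483) = 17106209/492652743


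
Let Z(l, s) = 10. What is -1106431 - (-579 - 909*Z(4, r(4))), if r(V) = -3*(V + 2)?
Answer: -1096762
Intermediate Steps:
r(V) = -6 - 3*V (r(V) = -3*(2 + V) = -6 - 3*V)
-1106431 - (-579 - 909*Z(4, r(4))) = -1106431 - (-579 - 909*10) = -1106431 - (-579 - 9090) = -1106431 - 1*(-9669) = -1106431 + 9669 = -1096762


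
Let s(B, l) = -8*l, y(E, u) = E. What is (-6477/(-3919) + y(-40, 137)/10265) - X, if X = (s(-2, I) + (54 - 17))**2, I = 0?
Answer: -11001306954/8045707 ≈ -1367.4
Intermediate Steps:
X = 1369 (X = (-8*0 + (54 - 17))**2 = (0 + 37)**2 = 37**2 = 1369)
(-6477/(-3919) + y(-40, 137)/10265) - X = (-6477/(-3919) - 40/10265) - 1*1369 = (-6477*(-1/3919) - 40*1/10265) - 1369 = (6477/3919 - 8/2053) - 1369 = 13265929/8045707 - 1369 = -11001306954/8045707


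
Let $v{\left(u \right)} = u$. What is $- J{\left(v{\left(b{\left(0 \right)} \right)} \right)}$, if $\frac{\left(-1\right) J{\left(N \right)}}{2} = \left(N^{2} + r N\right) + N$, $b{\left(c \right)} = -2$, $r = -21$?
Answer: $88$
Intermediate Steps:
$J{\left(N \right)} = - 2 N^{2} + 40 N$ ($J{\left(N \right)} = - 2 \left(\left(N^{2} - 21 N\right) + N\right) = - 2 \left(N^{2} - 20 N\right) = - 2 N^{2} + 40 N$)
$- J{\left(v{\left(b{\left(0 \right)} \right)} \right)} = - 2 \left(-2\right) \left(20 - -2\right) = - 2 \left(-2\right) \left(20 + 2\right) = - 2 \left(-2\right) 22 = \left(-1\right) \left(-88\right) = 88$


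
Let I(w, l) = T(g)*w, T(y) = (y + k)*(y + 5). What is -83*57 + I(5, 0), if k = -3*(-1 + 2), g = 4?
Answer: -4686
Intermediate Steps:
k = -3 (k = -3*1 = -3)
T(y) = (-3 + y)*(5 + y) (T(y) = (y - 3)*(y + 5) = (-3 + y)*(5 + y))
I(w, l) = 9*w (I(w, l) = (-15 + 4² + 2*4)*w = (-15 + 16 + 8)*w = 9*w)
-83*57 + I(5, 0) = -83*57 + 9*5 = -4731 + 45 = -4686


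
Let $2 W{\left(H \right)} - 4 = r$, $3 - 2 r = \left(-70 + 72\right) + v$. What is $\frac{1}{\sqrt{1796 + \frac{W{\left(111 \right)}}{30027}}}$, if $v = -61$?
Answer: $\frac{\sqrt{6477245419026}}{107857019} \approx 0.023596$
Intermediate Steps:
$r = 31$ ($r = \frac{3}{2} - \frac{\left(-70 + 72\right) - 61}{2} = \frac{3}{2} - \frac{2 - 61}{2} = \frac{3}{2} - - \frac{59}{2} = \frac{3}{2} + \frac{59}{2} = 31$)
$W{\left(H \right)} = \frac{35}{2}$ ($W{\left(H \right)} = 2 + \frac{1}{2} \cdot 31 = 2 + \frac{31}{2} = \frac{35}{2}$)
$\frac{1}{\sqrt{1796 + \frac{W{\left(111 \right)}}{30027}}} = \frac{1}{\sqrt{1796 + \frac{35}{2 \cdot 30027}}} = \frac{1}{\sqrt{1796 + \frac{35}{2} \cdot \frac{1}{30027}}} = \frac{1}{\sqrt{1796 + \frac{35}{60054}}} = \frac{1}{\sqrt{\frac{107857019}{60054}}} = \frac{1}{\frac{1}{60054} \sqrt{6477245419026}} = \frac{\sqrt{6477245419026}}{107857019}$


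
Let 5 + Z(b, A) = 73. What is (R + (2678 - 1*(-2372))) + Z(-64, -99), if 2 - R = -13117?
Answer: 18237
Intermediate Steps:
Z(b, A) = 68 (Z(b, A) = -5 + 73 = 68)
R = 13119 (R = 2 - 1*(-13117) = 2 + 13117 = 13119)
(R + (2678 - 1*(-2372))) + Z(-64, -99) = (13119 + (2678 - 1*(-2372))) + 68 = (13119 + (2678 + 2372)) + 68 = (13119 + 5050) + 68 = 18169 + 68 = 18237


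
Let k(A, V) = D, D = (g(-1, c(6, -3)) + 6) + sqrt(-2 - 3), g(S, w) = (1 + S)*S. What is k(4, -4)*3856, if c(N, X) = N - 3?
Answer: 23136 + 3856*I*sqrt(5) ≈ 23136.0 + 8622.3*I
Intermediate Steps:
c(N, X) = -3 + N
g(S, w) = S*(1 + S)
D = 6 + I*sqrt(5) (D = (-(1 - 1) + 6) + sqrt(-2 - 3) = (-1*0 + 6) + sqrt(-5) = (0 + 6) + I*sqrt(5) = 6 + I*sqrt(5) ≈ 6.0 + 2.2361*I)
k(A, V) = 6 + I*sqrt(5)
k(4, -4)*3856 = (6 + I*sqrt(5))*3856 = 23136 + 3856*I*sqrt(5)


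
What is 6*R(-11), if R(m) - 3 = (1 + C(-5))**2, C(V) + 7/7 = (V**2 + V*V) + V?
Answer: 12168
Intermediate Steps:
C(V) = -1 + V + 2*V**2 (C(V) = -1 + ((V**2 + V*V) + V) = -1 + ((V**2 + V**2) + V) = -1 + (2*V**2 + V) = -1 + (V + 2*V**2) = -1 + V + 2*V**2)
R(m) = 2028 (R(m) = 3 + (1 + (-1 - 5 + 2*(-5)**2))**2 = 3 + (1 + (-1 - 5 + 2*25))**2 = 3 + (1 + (-1 - 5 + 50))**2 = 3 + (1 + 44)**2 = 3 + 45**2 = 3 + 2025 = 2028)
6*R(-11) = 6*2028 = 12168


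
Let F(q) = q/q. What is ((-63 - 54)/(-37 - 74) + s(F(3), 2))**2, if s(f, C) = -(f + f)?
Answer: 1225/1369 ≈ 0.89481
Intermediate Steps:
F(q) = 1
s(f, C) = -2*f
((-63 - 54)/(-37 - 74) + s(F(3), 2))**2 = ((-63 - 54)/(-37 - 74) - 2*1)**2 = (-117/(-111) - 2)**2 = (-117*(-1/111) - 2)**2 = (39/37 - 2)**2 = (-35/37)**2 = 1225/1369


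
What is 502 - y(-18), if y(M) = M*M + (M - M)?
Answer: 178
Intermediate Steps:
y(M) = M**2 (y(M) = M**2 + 0 = M**2)
502 - y(-18) = 502 - 1*(-18)**2 = 502 - 1*324 = 502 - 324 = 178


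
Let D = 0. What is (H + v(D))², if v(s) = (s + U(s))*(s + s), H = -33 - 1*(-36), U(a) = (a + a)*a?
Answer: 9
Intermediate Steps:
U(a) = 2*a² (U(a) = (2*a)*a = 2*a²)
H = 3 (H = -33 + 36 = 3)
v(s) = 2*s*(s + 2*s²) (v(s) = (s + 2*s²)*(s + s) = (s + 2*s²)*(2*s) = 2*s*(s + 2*s²))
(H + v(D))² = (3 + 0²*(2 + 4*0))² = (3 + 0*(2 + 0))² = (3 + 0*2)² = (3 + 0)² = 3² = 9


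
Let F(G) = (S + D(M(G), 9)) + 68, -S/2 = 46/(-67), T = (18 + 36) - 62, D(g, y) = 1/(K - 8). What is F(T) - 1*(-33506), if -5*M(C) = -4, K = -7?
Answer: 33743183/1005 ≈ 33575.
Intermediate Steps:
M(C) = ⅘ (M(C) = -⅕*(-4) = ⅘)
D(g, y) = -1/15 (D(g, y) = 1/(-7 - 8) = 1/(-15) = -1/15)
T = -8 (T = 54 - 62 = -8)
S = 92/67 (S = -92/(-67) = -92*(-1)/67 = -2*(-46/67) = 92/67 ≈ 1.3731)
F(G) = 69653/1005 (F(G) = (92/67 - 1/15) + 68 = 1313/1005 + 68 = 69653/1005)
F(T) - 1*(-33506) = 69653/1005 - 1*(-33506) = 69653/1005 + 33506 = 33743183/1005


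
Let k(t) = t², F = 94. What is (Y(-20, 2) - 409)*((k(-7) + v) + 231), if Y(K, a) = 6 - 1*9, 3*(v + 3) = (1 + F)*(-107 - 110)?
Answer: 8151008/3 ≈ 2.7170e+6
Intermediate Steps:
v = -20624/3 (v = -3 + ((1 + 94)*(-107 - 110))/3 = -3 + (95*(-217))/3 = -3 + (⅓)*(-20615) = -3 - 20615/3 = -20624/3 ≈ -6874.7)
Y(K, a) = -3 (Y(K, a) = 6 - 9 = -3)
(Y(-20, 2) - 409)*((k(-7) + v) + 231) = (-3 - 409)*(((-7)² - 20624/3) + 231) = -412*((49 - 20624/3) + 231) = -412*(-20477/3 + 231) = -412*(-19784/3) = 8151008/3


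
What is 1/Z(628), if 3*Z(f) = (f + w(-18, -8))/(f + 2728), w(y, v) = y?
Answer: 5034/305 ≈ 16.505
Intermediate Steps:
Z(f) = (-18 + f)/(3*(2728 + f)) (Z(f) = ((f - 18)/(f + 2728))/3 = ((-18 + f)/(2728 + f))/3 = (-18 + f)/(3*(2728 + f)))
1/Z(628) = 1/((-18 + 628)/(3*(2728 + 628))) = 1/((1/3)*610/3356) = 1/((1/3)*(1/3356)*610) = 1/(305/5034) = 5034/305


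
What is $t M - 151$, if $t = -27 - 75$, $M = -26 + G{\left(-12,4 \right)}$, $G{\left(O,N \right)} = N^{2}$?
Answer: $869$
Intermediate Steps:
$M = -10$ ($M = -26 + 4^{2} = -26 + 16 = -10$)
$t = -102$ ($t = -27 - 75 = -102$)
$t M - 151 = \left(-102\right) \left(-10\right) - 151 = 1020 - 151 = 869$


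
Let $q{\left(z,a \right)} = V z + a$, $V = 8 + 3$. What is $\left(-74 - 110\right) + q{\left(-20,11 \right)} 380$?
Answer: $-79604$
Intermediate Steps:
$V = 11$
$q{\left(z,a \right)} = a + 11 z$ ($q{\left(z,a \right)} = 11 z + a = a + 11 z$)
$\left(-74 - 110\right) + q{\left(-20,11 \right)} 380 = \left(-74 - 110\right) + \left(11 + 11 \left(-20\right)\right) 380 = \left(-74 - 110\right) + \left(11 - 220\right) 380 = -184 - 79420 = -79604$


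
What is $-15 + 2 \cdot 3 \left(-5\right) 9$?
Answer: $-285$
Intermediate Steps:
$-15 + 2 \cdot 3 \left(-5\right) 9 = -15 + 6 \left(-5\right) 9 = -15 - 270 = -285$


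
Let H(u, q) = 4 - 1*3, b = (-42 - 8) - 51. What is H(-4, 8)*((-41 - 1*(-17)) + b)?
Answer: -125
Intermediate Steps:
b = -101 (b = -50 - 51 = -101)
H(u, q) = 1 (H(u, q) = 4 - 3 = 1)
H(-4, 8)*((-41 - 1*(-17)) + b) = 1*((-41 - 1*(-17)) - 101) = 1*((-41 + 17) - 101) = 1*(-24 - 101) = 1*(-125) = -125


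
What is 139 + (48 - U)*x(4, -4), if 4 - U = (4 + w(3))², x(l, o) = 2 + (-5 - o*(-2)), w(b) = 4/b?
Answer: -5921/9 ≈ -657.89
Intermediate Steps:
x(l, o) = -3 + 2*o (x(l, o) = 2 + (-5 - (-2)*o) = 2 + (-5 + 2*o) = -3 + 2*o)
U = -220/9 (U = 4 - (4 + 4/3)² = 4 - (16/3)² = 4 - 1*256/9 = 4 - 256/9 = -220/9 ≈ -24.444)
139 + (48 - U)*x(4, -4) = 139 + (48 - 1*(-220/9))*(-3 + 2*(-4)) = 139 + (48 + 220/9)*(-3 - 8) = 139 + (652/9)*(-11) = 139 - 7172/9 = -5921/9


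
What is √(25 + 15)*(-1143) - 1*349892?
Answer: -349892 - 2286*√10 ≈ -3.5712e+5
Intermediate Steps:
√(25 + 15)*(-1143) - 1*349892 = √40*(-1143) - 349892 = (2*√10)*(-1143) - 349892 = -2286*√10 - 349892 = -349892 - 2286*√10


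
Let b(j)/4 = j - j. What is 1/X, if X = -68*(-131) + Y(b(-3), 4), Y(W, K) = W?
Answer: 1/8908 ≈ 0.00011226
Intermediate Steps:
b(j) = 0 (b(j) = 4*(j - j) = 4*0 = 0)
X = 8908 (X = -68*(-131) + 0 = 8908 + 0 = 8908)
1/X = 1/8908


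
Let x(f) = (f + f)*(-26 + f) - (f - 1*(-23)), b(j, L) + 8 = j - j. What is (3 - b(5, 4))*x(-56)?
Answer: 101387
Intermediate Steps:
b(j, L) = -8 (b(j, L) = -8 + (j - j) = -8 + 0 = -8)
x(f) = -23 - f + 2*f*(-26 + f) (x(f) = (2*f)*(-26 + f) - (f + 23) = 2*f*(-26 + f) - (23 + f) = 2*f*(-26 + f) + (-23 - f) = -23 - f + 2*f*(-26 + f))
(3 - b(5, 4))*x(-56) = (3 - 1*(-8))*(-23 - 53*(-56) + 2*(-56)**2) = (3 + 8)*(-23 + 2968 + 2*3136) = 11*(-23 + 2968 + 6272) = 11*9217 = 101387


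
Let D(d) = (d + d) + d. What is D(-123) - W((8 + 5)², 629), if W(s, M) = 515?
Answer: -884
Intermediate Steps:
D(d) = 3*d (D(d) = 2*d + d = 3*d)
D(-123) - W((8 + 5)², 629) = 3*(-123) - 1*515 = -369 - 515 = -884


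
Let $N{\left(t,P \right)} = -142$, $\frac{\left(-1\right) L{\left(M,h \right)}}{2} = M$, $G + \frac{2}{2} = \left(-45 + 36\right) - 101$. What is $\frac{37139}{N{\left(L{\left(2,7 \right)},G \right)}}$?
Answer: $- \frac{37139}{142} \approx -261.54$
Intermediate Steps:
$G = -111$ ($G = -1 + \left(\left(-45 + 36\right) - 101\right) = -1 - 110 = -111$)
$L{\left(M,h \right)} = - 2 M$
$\frac{37139}{N{\left(L{\left(2,7 \right)},G \right)}} = \frac{37139}{-142} = 37139 \left(- \frac{1}{142}\right) = - \frac{37139}{142}$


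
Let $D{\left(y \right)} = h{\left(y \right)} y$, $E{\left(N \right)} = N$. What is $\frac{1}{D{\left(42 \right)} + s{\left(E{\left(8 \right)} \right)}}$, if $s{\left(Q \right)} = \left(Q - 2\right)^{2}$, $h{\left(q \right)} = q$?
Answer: $\frac{1}{1800} \approx 0.00055556$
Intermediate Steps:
$D{\left(y \right)} = y^{2}$ ($D{\left(y \right)} = y y = y^{2}$)
$s{\left(Q \right)} = \left(-2 + Q\right)^{2}$
$\frac{1}{D{\left(42 \right)} + s{\left(E{\left(8 \right)} \right)}} = \frac{1}{42^{2} + \left(-2 + 8\right)^{2}} = \frac{1}{1764 + 6^{2}} = \frac{1}{1764 + 36} = \frac{1}{1800}$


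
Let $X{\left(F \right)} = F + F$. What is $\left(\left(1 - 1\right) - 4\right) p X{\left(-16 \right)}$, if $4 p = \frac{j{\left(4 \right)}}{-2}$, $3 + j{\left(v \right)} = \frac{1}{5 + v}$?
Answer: $\frac{416}{9} \approx 46.222$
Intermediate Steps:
$j{\left(v \right)} = -3 + \frac{1}{5 + v}$
$p = \frac{13}{36}$ ($p = \frac{\frac{-14 - 12}{5 + 4} \frac{1}{-2}}{4} = \frac{\frac{-14 - 12}{9} \left(- \frac{1}{2}\right)}{4} = \frac{\frac{1}{9} \left(-26\right) \left(- \frac{1}{2}\right)}{4} = \frac{\left(- \frac{26}{9}\right) \left(- \frac{1}{2}\right)}{4} = \frac{1}{4} \cdot \frac{13}{9} = \frac{13}{36} \approx 0.36111$)
$X{\left(F \right)} = 2 F$
$\left(\left(1 - 1\right) - 4\right) p X{\left(-16 \right)} = \left(\left(1 - 1\right) - 4\right) \frac{13}{36} \cdot 2 \left(-16\right) = \left(0 - 4\right) \frac{13}{36} \left(-32\right) = \left(-4\right) \frac{13}{36} \left(-32\right) = \left(- \frac{13}{9}\right) \left(-32\right) = \frac{416}{9}$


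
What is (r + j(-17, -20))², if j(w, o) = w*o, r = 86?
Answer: 181476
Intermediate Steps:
j(w, o) = o*w
(r + j(-17, -20))² = (86 - 20*(-17))² = (86 + 340)² = 426² = 181476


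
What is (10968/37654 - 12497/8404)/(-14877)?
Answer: 189193483/2353870300716 ≈ 8.0375e-5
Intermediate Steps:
(10968/37654 - 12497/8404)/(-14877) = (10968*(1/37654) - 12497*1/8404)*(-1/14877) = (5484/18827 - 12497/8404)*(-1/14877) = -189193483/158222108*(-1/14877) = 189193483/2353870300716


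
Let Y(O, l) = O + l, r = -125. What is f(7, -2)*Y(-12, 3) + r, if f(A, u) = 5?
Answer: -170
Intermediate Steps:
f(7, -2)*Y(-12, 3) + r = 5*(-12 + 3) - 125 = 5*(-9) - 125 = -45 - 125 = -170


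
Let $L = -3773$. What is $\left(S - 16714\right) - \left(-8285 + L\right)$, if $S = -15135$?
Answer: $-19791$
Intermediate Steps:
$\left(S - 16714\right) - \left(-8285 + L\right) = \left(-15135 - 16714\right) + \left(8285 - -3773\right) = -31849 + \left(8285 + 3773\right) = -31849 + 12058 = -19791$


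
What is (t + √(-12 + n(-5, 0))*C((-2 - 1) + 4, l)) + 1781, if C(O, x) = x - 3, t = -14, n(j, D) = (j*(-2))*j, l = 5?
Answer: 1767 + 2*I*√62 ≈ 1767.0 + 15.748*I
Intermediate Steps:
n(j, D) = -2*j² (n(j, D) = (-2*j)*j = -2*j²)
C(O, x) = -3 + x
(t + √(-12 + n(-5, 0))*C((-2 - 1) + 4, l)) + 1781 = (-14 + √(-12 - 2*(-5)²)*(-3 + 5)) + 1781 = (-14 + √(-12 - 2*25)*2) + 1781 = (-14 + √(-12 - 50)*2) + 1781 = (-14 + √(-62)*2) + 1781 = (-14 + (I*√62)*2) + 1781 = (-14 + 2*I*√62) + 1781 = 1767 + 2*I*√62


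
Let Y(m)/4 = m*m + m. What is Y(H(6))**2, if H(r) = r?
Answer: 28224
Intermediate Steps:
Y(m) = 4*m + 4*m**2 (Y(m) = 4*(m*m + m) = 4*(m**2 + m) = 4*(m + m**2) = 4*m + 4*m**2)
Y(H(6))**2 = (4*6*(1 + 6))**2 = (4*6*7)**2 = 168**2 = 28224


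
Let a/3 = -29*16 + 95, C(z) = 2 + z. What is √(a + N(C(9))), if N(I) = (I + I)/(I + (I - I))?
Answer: I*√1105 ≈ 33.242*I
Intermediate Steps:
N(I) = 2 (N(I) = (2*I)/(I + 0) = (2*I)/I = 2)
a = -1107 (a = 3*(-29*16 + 95) = 3*(-464 + 95) = 3*(-369) = -1107)
√(a + N(C(9))) = √(-1107 + 2) = √(-1105) = I*√1105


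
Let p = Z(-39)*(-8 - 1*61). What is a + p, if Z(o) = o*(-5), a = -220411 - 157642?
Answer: -391508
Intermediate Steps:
a = -378053
Z(o) = -5*o
p = -13455 (p = (-5*(-39))*(-8 - 1*61) = 195*(-8 - 61) = 195*(-69) = -13455)
a + p = -378053 - 13455 = -391508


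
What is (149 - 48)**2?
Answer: 10201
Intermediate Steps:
(149 - 48)**2 = 101**2 = 10201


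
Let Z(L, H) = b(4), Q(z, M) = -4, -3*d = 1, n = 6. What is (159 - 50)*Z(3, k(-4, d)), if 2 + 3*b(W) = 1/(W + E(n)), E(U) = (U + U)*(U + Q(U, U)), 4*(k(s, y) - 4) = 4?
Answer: -5995/84 ≈ -71.369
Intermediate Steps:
d = -⅓ (d = -⅓*1 = -⅓ ≈ -0.33333)
k(s, y) = 5 (k(s, y) = 4 + (¼)*4 = 4 + 1 = 5)
E(U) = 2*U*(-4 + U) (E(U) = (U + U)*(U - 4) = (2*U)*(-4 + U) = 2*U*(-4 + U))
b(W) = -⅔ + 1/(3*(24 + W)) (b(W) = -⅔ + 1/(3*(W + 2*6*(-4 + 6))) = -⅔ + 1/(3*(W + 2*6*2)) = -⅔ + 1/(3*(W + 24)) = -⅔ + 1/(3*(24 + W)))
Z(L, H) = -55/84 (Z(L, H) = (-47 - 2*4)/(3*(24 + 4)) = (⅓)*(-47 - 8)/28 = (⅓)*(1/28)*(-55) = -55/84)
(159 - 50)*Z(3, k(-4, d)) = (159 - 50)*(-55/84) = 109*(-55/84) = -5995/84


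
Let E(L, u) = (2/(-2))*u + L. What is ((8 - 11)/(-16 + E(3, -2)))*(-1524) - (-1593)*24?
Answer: 415980/11 ≈ 37816.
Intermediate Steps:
E(L, u) = L - u (E(L, u) = (2*(-½))*u + L = -u + L = L - u)
((8 - 11)/(-16 + E(3, -2)))*(-1524) - (-1593)*24 = ((8 - 11)/(-16 + (3 - 1*(-2))))*(-1524) - (-1593)*24 = -3/(-16 + (3 + 2))*(-1524) - 1*(-38232) = -3/(-16 + 5)*(-1524) + 38232 = -3/(-11)*(-1524) + 38232 = -3*(-1/11)*(-1524) + 38232 = (3/11)*(-1524) + 38232 = -4572/11 + 38232 = 415980/11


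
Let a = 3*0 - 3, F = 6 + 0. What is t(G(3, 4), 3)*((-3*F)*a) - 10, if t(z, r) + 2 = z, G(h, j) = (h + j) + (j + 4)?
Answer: 692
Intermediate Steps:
G(h, j) = 4 + h + 2*j (G(h, j) = (h + j) + (4 + j) = 4 + h + 2*j)
t(z, r) = -2 + z
F = 6
a = -3 (a = 0 - 3 = -3)
t(G(3, 4), 3)*((-3*F)*a) - 10 = (-2 + (4 + 3 + 2*4))*(-3*6*(-3)) - 10 = (-2 + (4 + 3 + 8))*(-18*(-3)) - 10 = (-2 + 15)*54 - 10 = 13*54 - 10 = 702 - 10 = 692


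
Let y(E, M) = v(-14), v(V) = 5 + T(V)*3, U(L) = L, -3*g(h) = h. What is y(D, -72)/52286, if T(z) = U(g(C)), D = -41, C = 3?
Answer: 1/26143 ≈ 3.8251e-5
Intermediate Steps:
g(h) = -h/3
T(z) = -1 (T(z) = -⅓*3 = -1)
v(V) = 2 (v(V) = 5 - 1*3 = 5 - 3 = 2)
y(E, M) = 2
y(D, -72)/52286 = 2/52286 = 2*(1/52286) = 1/26143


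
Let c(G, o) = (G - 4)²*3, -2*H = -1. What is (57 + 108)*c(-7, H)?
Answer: 59895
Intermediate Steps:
H = ½ (H = -½*(-1) = ½ ≈ 0.50000)
c(G, o) = 3*(-4 + G)² (c(G, o) = (-4 + G)²*3 = 3*(-4 + G)²)
(57 + 108)*c(-7, H) = (57 + 108)*(3*(-4 - 7)²) = 165*(3*(-11)²) = 165*(3*121) = 165*363 = 59895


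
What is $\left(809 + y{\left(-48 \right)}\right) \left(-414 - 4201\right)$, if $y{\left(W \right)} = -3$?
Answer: $-3719690$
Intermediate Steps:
$\left(809 + y{\left(-48 \right)}\right) \left(-414 - 4201\right) = \left(809 - 3\right) \left(-414 - 4201\right) = 806 \left(-4615\right) = -3719690$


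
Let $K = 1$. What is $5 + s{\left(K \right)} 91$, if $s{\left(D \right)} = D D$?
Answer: $96$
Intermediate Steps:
$s{\left(D \right)} = D^{2}$
$5 + s{\left(K \right)} 91 = 5 + 1^{2} \cdot 91 = 5 + 1 \cdot 91 = 5 + 91 = 96$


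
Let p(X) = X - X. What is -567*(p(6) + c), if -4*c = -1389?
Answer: -787563/4 ≈ -1.9689e+5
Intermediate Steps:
c = 1389/4 (c = -¼*(-1389) = 1389/4 ≈ 347.25)
p(X) = 0
-567*(p(6) + c) = -567*(0 + 1389/4) = -567*1389/4 = -787563/4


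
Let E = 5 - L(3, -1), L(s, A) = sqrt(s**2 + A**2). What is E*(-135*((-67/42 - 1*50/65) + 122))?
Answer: -14697225/182 + 2939445*sqrt(10)/182 ≈ -29681.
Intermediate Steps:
L(s, A) = sqrt(A**2 + s**2)
E = 5 - sqrt(10) (E = 5 - sqrt((-1)**2 + 3**2) = 5 - sqrt(1 + 9) = 5 - sqrt(10) ≈ 1.8377)
E*(-135*((-67/42 - 1*50/65) + 122)) = (5 - sqrt(10))*(-135*((-67/42 - 1*50/65) + 122)) = (5 - sqrt(10))*(-135*((-67*1/42 - 50*1/65) + 122)) = (5 - sqrt(10))*(-135*((-67/42 - 10/13) + 122)) = (5 - sqrt(10))*(-135*(-1291/546 + 122)) = (5 - sqrt(10))*(-135*65321/546) = (5 - sqrt(10))*(-2939445/182) = -14697225/182 + 2939445*sqrt(10)/182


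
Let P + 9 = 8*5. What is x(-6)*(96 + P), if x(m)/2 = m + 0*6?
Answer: -1524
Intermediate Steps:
x(m) = 2*m (x(m) = 2*(m + 0*6) = 2*(m + 0) = 2*m)
P = 31 (P = -9 + 8*5 = -9 + 40 = 31)
x(-6)*(96 + P) = (2*(-6))*(96 + 31) = -12*127 = -1524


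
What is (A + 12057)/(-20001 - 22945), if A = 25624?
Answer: -37681/42946 ≈ -0.87740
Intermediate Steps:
(A + 12057)/(-20001 - 22945) = (25624 + 12057)/(-20001 - 22945) = 37681/(-42946) = 37681*(-1/42946) = -37681/42946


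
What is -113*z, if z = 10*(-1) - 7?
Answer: 1921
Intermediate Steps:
z = -17 (z = -10 - 7 = -17)
-113*z = -113*(-17) = 1921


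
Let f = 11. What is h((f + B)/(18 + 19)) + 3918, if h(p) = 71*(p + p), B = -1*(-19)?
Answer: 149226/37 ≈ 4033.1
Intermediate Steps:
B = 19
h(p) = 142*p (h(p) = 71*(2*p) = 142*p)
h((f + B)/(18 + 19)) + 3918 = 142*((11 + 19)/(18 + 19)) + 3918 = 142*(30/37) + 3918 = 4260/37 + 3918 = 149226/37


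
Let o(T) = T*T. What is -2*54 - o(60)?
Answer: -3708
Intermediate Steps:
o(T) = T²
-2*54 - o(60) = -2*54 - 1*60² = -108 - 1*3600 = -108 - 3600 = -3708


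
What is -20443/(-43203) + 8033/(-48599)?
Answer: 646459658/2099622597 ≈ 0.30789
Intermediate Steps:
-20443/(-43203) + 8033/(-48599) = -20443*(-1/43203) + 8033*(-1/48599) = 20443/43203 - 8033/48599 = 646459658/2099622597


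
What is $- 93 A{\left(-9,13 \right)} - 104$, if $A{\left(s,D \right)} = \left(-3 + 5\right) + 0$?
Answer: $-290$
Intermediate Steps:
$A{\left(s,D \right)} = 2$ ($A{\left(s,D \right)} = 2 + 0 = 2$)
$- 93 A{\left(-9,13 \right)} - 104 = \left(-93\right) 2 - 104 = -186 - 104 = -290$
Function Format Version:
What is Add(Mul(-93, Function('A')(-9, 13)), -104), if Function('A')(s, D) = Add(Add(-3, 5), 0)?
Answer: -290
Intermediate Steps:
Function('A')(s, D) = 2 (Function('A')(s, D) = Add(2, 0) = 2)
Add(Mul(-93, Function('A')(-9, 13)), -104) = Add(Mul(-93, 2), -104) = Add(-186, -104) = -290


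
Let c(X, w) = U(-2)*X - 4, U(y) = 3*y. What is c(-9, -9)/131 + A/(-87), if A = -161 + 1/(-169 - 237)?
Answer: 3443059/1542394 ≈ 2.2323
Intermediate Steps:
c(X, w) = -4 - 6*X (c(X, w) = (3*(-2))*X - 4 = -6*X - 4 = -4 - 6*X)
A = -65367/406 (A = -161 + 1/(-406) = -161 - 1/406 = -65367/406 ≈ -161.00)
c(-9, -9)/131 + A/(-87) = (-4 - 6*(-9))/131 - 65367/406/(-87) = (-4 + 54)*(1/131) - 65367/406*(-1/87) = 50*(1/131) + 21789/11774 = 50/131 + 21789/11774 = 3443059/1542394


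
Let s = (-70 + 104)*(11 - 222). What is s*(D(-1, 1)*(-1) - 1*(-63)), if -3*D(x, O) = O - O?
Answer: -451962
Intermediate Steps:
D(x, O) = 0 (D(x, O) = -(O - O)/3 = -1/3*0 = 0)
s = -7174 (s = 34*(-211) = -7174)
s*(D(-1, 1)*(-1) - 1*(-63)) = -7174*(0*(-1) - 1*(-63)) = -7174*(0 + 63) = -7174*63 = -451962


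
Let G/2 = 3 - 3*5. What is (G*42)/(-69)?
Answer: 336/23 ≈ 14.609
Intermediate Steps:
G = -24 (G = 2*(3 - 3*5) = 2*(3 - 15) = 2*(-12) = -24)
(G*42)/(-69) = -24*42/(-69) = -1008*(-1/69) = 336/23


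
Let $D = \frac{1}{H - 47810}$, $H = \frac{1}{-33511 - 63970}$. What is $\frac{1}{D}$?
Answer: $- \frac{4660566611}{97481} \approx -47810.0$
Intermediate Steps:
$H = - \frac{1}{97481}$ ($H = \frac{1}{-97481} = - \frac{1}{97481} \approx -1.0258 \cdot 10^{-5}$)
$D = - \frac{97481}{4660566611}$ ($D = \frac{1}{- \frac{1}{97481} - 47810} = \frac{1}{- \frac{4660566611}{97481}} = - \frac{97481}{4660566611} \approx -2.0916 \cdot 10^{-5}$)
$\frac{1}{D} = \frac{1}{- \frac{97481}{4660566611}} = - \frac{4660566611}{97481}$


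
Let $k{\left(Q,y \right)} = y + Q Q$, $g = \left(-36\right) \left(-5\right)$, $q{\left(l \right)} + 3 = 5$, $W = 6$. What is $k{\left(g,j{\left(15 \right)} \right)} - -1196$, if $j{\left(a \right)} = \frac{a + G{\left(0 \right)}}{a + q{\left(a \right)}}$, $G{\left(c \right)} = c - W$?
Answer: $\frac{571141}{17} \approx 33597.0$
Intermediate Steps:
$G{\left(c \right)} = -6 + c$ ($G{\left(c \right)} = c - 6 = -6 + c$)
$q{\left(l \right)} = 2$ ($q{\left(l \right)} = -3 + 5 = 2$)
$g = 180$
$j{\left(a \right)} = \frac{-6 + a}{2 + a}$ ($j{\left(a \right)} = \frac{a + \left(-6 + 0\right)}{a + 2} = \frac{a - 6}{2 + a} = \frac{-6 + a}{2 + a}$)
$k{\left(Q,y \right)} = y + Q^{2}$
$k{\left(g,j{\left(15 \right)} \right)} - -1196 = \left(\frac{-6 + 15}{2 + 15} + 180^{2}\right) - -1196 = \left(\frac{1}{17} \cdot 9 + 32400\right) + 1196 = \left(\frac{9}{17} + 32400\right) + 1196 = \frac{550809}{17} + 1196 = \frac{571141}{17}$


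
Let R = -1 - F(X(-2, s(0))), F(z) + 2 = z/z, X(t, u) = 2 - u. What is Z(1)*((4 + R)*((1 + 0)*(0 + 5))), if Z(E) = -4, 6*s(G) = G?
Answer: -80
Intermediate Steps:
s(G) = G/6
F(z) = -1 (F(z) = -2 + z/z = -2 + 1 = -1)
R = 0 (R = -1 - 1*(-1) = -1 + 1 = 0)
Z(1)*((4 + R)*((1 + 0)*(0 + 5))) = -4*(4 + 0)*(1 + 0)*(0 + 5) = -16*1*5 = -16*5 = -4*20 = -80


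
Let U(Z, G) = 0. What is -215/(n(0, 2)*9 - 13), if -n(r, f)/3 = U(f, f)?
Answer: 215/13 ≈ 16.538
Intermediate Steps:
n(r, f) = 0 (n(r, f) = -3*0 = 0)
-215/(n(0, 2)*9 - 13) = -215/(0*9 - 13) = -215/(0 - 13) = -215/(-13) = -215*(-1/13) = 215/13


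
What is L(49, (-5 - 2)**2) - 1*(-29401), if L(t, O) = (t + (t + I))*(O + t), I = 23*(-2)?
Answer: 34497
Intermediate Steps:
I = -46
L(t, O) = (-46 + 2*t)*(O + t) (L(t, O) = (t + (t - 46))*(O + t) = (t + (-46 + t))*(O + t) = (-46 + 2*t)*(O + t))
L(49, (-5 - 2)**2) - 1*(-29401) = (-46*(-5 - 2)**2 - 46*49 + 2*49**2 + 2*(-5 - 2)**2*49) - 1*(-29401) = (-46*(-7)**2 - 2254 + 2*2401 + 2*(-7)**2*49) + 29401 = (-46*49 - 2254 + 4802 + 2*49*49) + 29401 = (-2254 - 2254 + 4802 + 4802) + 29401 = 5096 + 29401 = 34497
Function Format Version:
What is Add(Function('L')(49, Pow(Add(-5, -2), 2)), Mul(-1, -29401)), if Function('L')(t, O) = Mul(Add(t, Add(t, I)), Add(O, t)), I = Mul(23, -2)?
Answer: 34497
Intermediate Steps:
I = -46
Function('L')(t, O) = Mul(Add(-46, Mul(2, t)), Add(O, t)) (Function('L')(t, O) = Mul(Add(t, Add(t, -46)), Add(O, t)) = Mul(Add(t, Add(-46, t)), Add(O, t)) = Mul(Add(-46, Mul(2, t)), Add(O, t)))
Add(Function('L')(49, Pow(Add(-5, -2), 2)), Mul(-1, -29401)) = Add(Add(Mul(-46, Pow(Add(-5, -2), 2)), Mul(-46, 49), Mul(2, Pow(49, 2)), Mul(2, Pow(Add(-5, -2), 2), 49)), Mul(-1, -29401)) = Add(Add(Mul(-46, Pow(-7, 2)), -2254, Mul(2, 2401), Mul(2, Pow(-7, 2), 49)), 29401) = Add(Add(Mul(-46, 49), -2254, 4802, Mul(2, 49, 49)), 29401) = Add(Add(-2254, -2254, 4802, 4802), 29401) = Add(5096, 29401) = 34497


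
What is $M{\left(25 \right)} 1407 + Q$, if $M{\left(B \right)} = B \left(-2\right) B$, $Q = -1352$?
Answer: $-1760102$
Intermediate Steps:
$M{\left(B \right)} = - 2 B^{2}$ ($M{\left(B \right)} = - 2 B B = - 2 B^{2}$)
$M{\left(25 \right)} 1407 + Q = - 2 \cdot 25^{2} \cdot 1407 - 1352 = \left(-2\right) 625 \cdot 1407 - 1352 = \left(-1250\right) 1407 - 1352 = -1758750 - 1352 = -1760102$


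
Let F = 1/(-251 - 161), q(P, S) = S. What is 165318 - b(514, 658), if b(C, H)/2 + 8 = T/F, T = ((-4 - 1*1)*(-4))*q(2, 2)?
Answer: 198294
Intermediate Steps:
T = 40 (T = ((-4 - 1*1)*(-4))*2 = ((-4 - 1)*(-4))*2 = -5*(-4)*2 = 20*2 = 40)
F = -1/412 (F = 1/(-412) = -1/412 ≈ -0.0024272)
b(C, H) = -32976 (b(C, H) = -16 + 2*(40/(-1/412)) = -16 + 2*(40*(-412)) = -16 + 2*(-16480) = -16 - 32960 = -32976)
165318 - b(514, 658) = 165318 - 1*(-32976) = 165318 + 32976 = 198294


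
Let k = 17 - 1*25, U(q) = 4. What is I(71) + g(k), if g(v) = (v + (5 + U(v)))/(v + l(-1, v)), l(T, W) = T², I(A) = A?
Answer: 496/7 ≈ 70.857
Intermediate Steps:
k = -8 (k = 17 - 25 = -8)
g(v) = (9 + v)/(1 + v) (g(v) = (v + (5 + 4))/(v + (-1)²) = (v + 9)/(v + 1) = (9 + v)/(1 + v))
I(71) + g(k) = 71 + (9 - 8)/(1 - 8) = 71 + 1/(-7) = 71 - ⅐*1 = 71 - ⅐ = 496/7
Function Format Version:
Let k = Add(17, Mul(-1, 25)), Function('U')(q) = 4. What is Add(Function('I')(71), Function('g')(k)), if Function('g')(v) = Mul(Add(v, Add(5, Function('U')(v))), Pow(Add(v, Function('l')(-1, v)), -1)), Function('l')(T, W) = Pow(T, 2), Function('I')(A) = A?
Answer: Rational(496, 7) ≈ 70.857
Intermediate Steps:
k = -8 (k = Add(17, -25) = -8)
Function('g')(v) = Mul(Pow(Add(1, v), -1), Add(9, v)) (Function('g')(v) = Mul(Add(v, Add(5, 4)), Pow(Add(v, Pow(-1, 2)), -1)) = Mul(Add(v, 9), Pow(Add(v, 1), -1)) = Mul(Add(9, v), Pow(Add(1, v), -1)) = Mul(Pow(Add(1, v), -1), Add(9, v)))
Add(Function('I')(71), Function('g')(k)) = Add(71, Mul(Pow(Add(1, -8), -1), Add(9, -8))) = Add(71, Mul(Pow(-7, -1), 1)) = Add(71, Mul(Rational(-1, 7), 1)) = Add(71, Rational(-1, 7)) = Rational(496, 7)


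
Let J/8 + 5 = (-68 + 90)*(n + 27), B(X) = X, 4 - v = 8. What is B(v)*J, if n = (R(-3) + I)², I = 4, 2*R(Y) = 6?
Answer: -53344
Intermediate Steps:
v = -4 (v = 4 - 1*8 = 4 - 8 = -4)
R(Y) = 3 (R(Y) = (½)*6 = 3)
n = 49 (n = (3 + 4)² = 7² = 49)
J = 13336 (J = -40 + 8*((-68 + 90)*(49 + 27)) = -40 + 8*(22*76) = -40 + 8*1672 = -40 + 13376 = 13336)
B(v)*J = -4*13336 = -53344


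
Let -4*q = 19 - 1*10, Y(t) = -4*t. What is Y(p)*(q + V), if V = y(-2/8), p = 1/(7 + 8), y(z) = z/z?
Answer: 1/3 ≈ 0.33333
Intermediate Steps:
y(z) = 1
p = 1/15 ≈ 0.066667
q = -9/4 (q = -(19 - 1*10)/4 = -(19 - 10)/4 = -1/4*9 = -9/4 ≈ -2.2500)
V = 1
Y(p)*(q + V) = (-4*1/15)*(-9/4 + 1) = -4/15*(-5/4) = 1/3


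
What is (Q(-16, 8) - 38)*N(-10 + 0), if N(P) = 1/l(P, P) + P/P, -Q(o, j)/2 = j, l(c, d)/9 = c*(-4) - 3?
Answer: -2004/37 ≈ -54.162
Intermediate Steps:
l(c, d) = -27 - 36*c (l(c, d) = 9*(c*(-4) - 3) = 9*(-4*c - 3) = 9*(-3 - 4*c) = -27 - 36*c)
Q(o, j) = -2*j
N(P) = 1 + 1/(-27 - 36*P) (N(P) = 1/(-27 - 36*P) + P/P = 1/(-27 - 36*P) + 1 = 1 + 1/(-27 - 36*P))
(Q(-16, 8) - 38)*N(-10 + 0) = (-2*8 - 38)*(2*(13 + 18*(-10 + 0))/(9*(3 + 4*(-10 + 0)))) = (-16 - 38)*(2*(13 + 18*(-10))/(9*(3 + 4*(-10)))) = -12*(13 - 180)/(3 - 40) = -12*(-167)/(-37) = -12*(-1)*(-167)/37 = -54*334/333 = -2004/37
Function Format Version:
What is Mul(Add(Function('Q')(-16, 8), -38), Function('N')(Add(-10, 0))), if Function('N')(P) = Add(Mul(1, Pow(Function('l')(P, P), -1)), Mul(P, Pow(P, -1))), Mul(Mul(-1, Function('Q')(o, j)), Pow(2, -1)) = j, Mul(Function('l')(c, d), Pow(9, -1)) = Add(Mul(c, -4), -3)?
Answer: Rational(-2004, 37) ≈ -54.162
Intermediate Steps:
Function('l')(c, d) = Add(-27, Mul(-36, c)) (Function('l')(c, d) = Mul(9, Add(Mul(c, -4), -3)) = Mul(9, Add(Mul(-4, c), -3)) = Mul(9, Add(-3, Mul(-4, c))) = Add(-27, Mul(-36, c)))
Function('Q')(o, j) = Mul(-2, j)
Function('N')(P) = Add(1, Pow(Add(-27, Mul(-36, P)), -1)) (Function('N')(P) = Add(Mul(1, Pow(Add(-27, Mul(-36, P)), -1)), Mul(P, Pow(P, -1))) = Add(Pow(Add(-27, Mul(-36, P)), -1), 1) = Add(1, Pow(Add(-27, Mul(-36, P)), -1)))
Mul(Add(Function('Q')(-16, 8), -38), Function('N')(Add(-10, 0))) = Mul(Add(Mul(-2, 8), -38), Mul(Rational(2, 9), Pow(Add(3, Mul(4, Add(-10, 0))), -1), Add(13, Mul(18, Add(-10, 0))))) = Mul(Add(-16, -38), Mul(Rational(2, 9), Pow(Add(3, Mul(4, -10)), -1), Add(13, Mul(18, -10)))) = Mul(-54, Mul(Rational(2, 9), Pow(Add(3, -40), -1), Add(13, -180))) = Mul(-54, Mul(Rational(2, 9), Pow(-37, -1), -167)) = Mul(-54, Mul(Rational(2, 9), Rational(-1, 37), -167)) = Mul(-54, Rational(334, 333)) = Rational(-2004, 37)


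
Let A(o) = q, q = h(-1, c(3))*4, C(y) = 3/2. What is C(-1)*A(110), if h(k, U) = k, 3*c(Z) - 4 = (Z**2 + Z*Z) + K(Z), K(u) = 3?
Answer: -6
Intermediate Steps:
c(Z) = 7/3 + 2*Z**2/3 (c(Z) = 4/3 + ((Z**2 + Z*Z) + 3)/3 = 4/3 + ((Z**2 + Z**2) + 3)/3 = 4/3 + (2*Z**2 + 3)/3 = 4/3 + (3 + 2*Z**2)/3 = 4/3 + (1 + 2*Z**2/3) = 7/3 + 2*Z**2/3)
C(y) = 3/2 (C(y) = 3*(1/2) = 3/2)
q = -4 (q = -1*4 = -4)
A(o) = -4
C(-1)*A(110) = (3/2)*(-4) = -6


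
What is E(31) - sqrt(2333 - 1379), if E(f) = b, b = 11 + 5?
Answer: 16 - 3*sqrt(106) ≈ -14.887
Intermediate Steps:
b = 16
E(f) = 16
E(31) - sqrt(2333 - 1379) = 16 - sqrt(2333 - 1379) = 16 - sqrt(954) = 16 - 3*sqrt(106)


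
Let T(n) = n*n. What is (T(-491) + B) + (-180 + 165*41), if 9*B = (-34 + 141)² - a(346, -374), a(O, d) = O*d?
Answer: 789949/3 ≈ 2.6332e+5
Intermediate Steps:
T(n) = n²
B = 46951/3 (B = ((-34 + 141)² - 346*(-374))/9 = (107² - 1*(-129404))/9 = (11449 + 129404)/9 = (⅑)*140853 = 46951/3 ≈ 15650.)
(T(-491) + B) + (-180 + 165*41) = ((-491)² + 46951/3) + (-180 + 165*41) = (241081 + 46951/3) + (-180 + 6765) = 770194/3 + 6585 = 789949/3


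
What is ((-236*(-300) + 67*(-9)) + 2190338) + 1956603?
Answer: 4217138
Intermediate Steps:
((-236*(-300) + 67*(-9)) + 2190338) + 1956603 = ((70800 - 603) + 2190338) + 1956603 = (70197 + 2190338) + 1956603 = 2260535 + 1956603 = 4217138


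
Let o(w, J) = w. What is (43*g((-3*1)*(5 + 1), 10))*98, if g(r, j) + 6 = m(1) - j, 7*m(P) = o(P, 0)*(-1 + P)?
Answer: -67424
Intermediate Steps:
m(P) = P*(-1 + P)/7 (m(P) = (P*(-1 + P))/7 = P*(-1 + P)/7)
g(r, j) = -6 - j (g(r, j) = -6 + ((⅐)*1*(-1 + 1) - j) = -6 + ((⅐)*1*0 - j) = -6 + (0 - j) = -6 - j)
(43*g((-3*1)*(5 + 1), 10))*98 = (43*(-6 - 1*10))*98 = (43*(-6 - 10))*98 = (43*(-16))*98 = -688*98 = -67424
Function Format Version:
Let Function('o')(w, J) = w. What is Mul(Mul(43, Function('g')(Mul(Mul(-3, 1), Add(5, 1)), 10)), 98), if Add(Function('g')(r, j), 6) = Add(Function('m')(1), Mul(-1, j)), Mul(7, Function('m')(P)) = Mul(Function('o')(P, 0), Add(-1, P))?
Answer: -67424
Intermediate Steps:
Function('m')(P) = Mul(Rational(1, 7), P, Add(-1, P)) (Function('m')(P) = Mul(Rational(1, 7), Mul(P, Add(-1, P))) = Mul(Rational(1, 7), P, Add(-1, P)))
Function('g')(r, j) = Add(-6, Mul(-1, j)) (Function('g')(r, j) = Add(-6, Add(Mul(Rational(1, 7), 1, Add(-1, 1)), Mul(-1, j))) = Add(-6, Add(Mul(Rational(1, 7), 1, 0), Mul(-1, j))) = Add(-6, Add(0, Mul(-1, j))) = Add(-6, Mul(-1, j)))
Mul(Mul(43, Function('g')(Mul(Mul(-3, 1), Add(5, 1)), 10)), 98) = Mul(Mul(43, Add(-6, Mul(-1, 10))), 98) = Mul(Mul(43, Add(-6, -10)), 98) = Mul(Mul(43, -16), 98) = Mul(-688, 98) = -67424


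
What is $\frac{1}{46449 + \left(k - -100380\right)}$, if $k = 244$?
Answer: $\frac{1}{147073} \approx 6.7993 \cdot 10^{-6}$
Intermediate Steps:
$\frac{1}{46449 + \left(k - -100380\right)} = \frac{1}{46449 + \left(244 - -100380\right)} = \frac{1}{46449 + \left(244 + 100380\right)} = \frac{1}{46449 + 100624} = \frac{1}{147073}$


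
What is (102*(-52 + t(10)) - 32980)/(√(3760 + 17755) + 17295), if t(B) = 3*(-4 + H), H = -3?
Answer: -69916767/29909551 + 20213*√21515/149547755 ≈ -2.3178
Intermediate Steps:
t(B) = -21 (t(B) = 3*(-4 - 3) = 3*(-7) = -21)
(102*(-52 + t(10)) - 32980)/(√(3760 + 17755) + 17295) = (102*(-52 - 21) - 32980)/(√(3760 + 17755) + 17295) = (102*(-73) - 32980)/(√21515 + 17295) = (-7446 - 32980)/(17295 + √21515) = -40426/(17295 + √21515)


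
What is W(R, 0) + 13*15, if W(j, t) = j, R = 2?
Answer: 197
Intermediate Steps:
W(R, 0) + 13*15 = 2 + 13*15 = 2 + 195 = 197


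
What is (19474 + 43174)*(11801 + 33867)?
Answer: 2861008864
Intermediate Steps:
(19474 + 43174)*(11801 + 33867) = 62648*45668 = 2861008864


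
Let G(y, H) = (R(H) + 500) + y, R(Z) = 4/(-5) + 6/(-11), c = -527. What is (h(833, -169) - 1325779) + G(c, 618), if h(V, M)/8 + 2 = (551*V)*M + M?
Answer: -34202970524/55 ≈ -6.2187e+8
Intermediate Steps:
R(Z) = -74/55 (R(Z) = 4*(-1/5) + 6*(-1/11) = -4/5 - 6/11 = -74/55)
h(V, M) = -16 + 8*M + 4408*M*V (h(V, M) = -16 + 8*((551*V)*M + M) = -16 + 8*(551*M*V + M) = -16 + 8*(M + 551*M*V) = -16 + (8*M + 4408*M*V) = -16 + 8*M + 4408*M*V)
G(y, H) = 27426/55 + y (G(y, H) = (-74/55 + 500) + y = 27426/55 + y)
(h(833, -169) - 1325779) + G(c, 618) = ((-16 + 8*(-169) + 4408*(-169)*833) - 1325779) + (27426/55 - 527) = ((-16 - 1352 - 620545016) - 1325779) - 1559/55 = (-620546384 - 1325779) - 1559/55 = -621872163 - 1559/55 = -34202970524/55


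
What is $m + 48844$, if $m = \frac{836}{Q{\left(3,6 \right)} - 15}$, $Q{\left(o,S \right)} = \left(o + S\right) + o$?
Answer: $\frac{145696}{3} \approx 48565.0$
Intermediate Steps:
$Q{\left(o,S \right)} = S + 2 o$ ($Q{\left(o,S \right)} = \left(S + o\right) + o = S + 2 o$)
$m = - \frac{836}{3}$ ($m = \frac{836}{\left(6 + 2 \cdot 3\right) - 15} = \frac{836}{\left(6 + 6\right) - 15} = \frac{836}{12 - 15} = \frac{836}{-3} = 836 \left(- \frac{1}{3}\right) = - \frac{836}{3} \approx -278.67$)
$m + 48844 = - \frac{836}{3} + 48844 = \frac{145696}{3}$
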